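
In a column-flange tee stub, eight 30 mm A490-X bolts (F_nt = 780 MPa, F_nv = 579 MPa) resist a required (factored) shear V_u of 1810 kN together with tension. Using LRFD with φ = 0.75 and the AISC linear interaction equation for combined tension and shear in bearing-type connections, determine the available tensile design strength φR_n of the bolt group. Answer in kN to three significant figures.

A_b = π·30²/4 = 706.9 mm²; f_rv = 1810 × 1000 / (8 × 706.9) = 320.1 MPa.
F'_nt = 1.3 F_nt − (F_nt / φF_nv) f_rv = 1.3·780 − (780/(0.75·579))·320.1 = 439.1 MPa, capped at F_nt → F'_nt = 439.1 MPa.
R_n = F'_nt · A_b · n = 439.1 × 706.9 × 8 / 1000 = 2483 kN.
Design strength φR_n = 0.75 × 2483 = 1860 kN.

1860 kN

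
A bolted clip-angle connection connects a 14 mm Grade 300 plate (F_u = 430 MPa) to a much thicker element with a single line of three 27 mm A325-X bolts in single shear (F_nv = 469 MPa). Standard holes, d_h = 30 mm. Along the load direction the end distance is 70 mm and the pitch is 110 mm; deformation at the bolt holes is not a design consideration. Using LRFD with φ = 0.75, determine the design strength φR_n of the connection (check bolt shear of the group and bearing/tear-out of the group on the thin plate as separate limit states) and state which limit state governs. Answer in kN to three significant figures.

Bolt shear: A_b = π·27²/4 = 572.6 mm²; R_n = 469 × 572.6 × 3 × 1 / 1000 = 805.6 kN → 0.75 × 805.6 = 604 kN.
Bearing (1.5 l_c t F_u ≤ 3.0 d t F_u): upper limit = 3.0·27·14·430 / 1000 = 487.6 kN.
  Edge l_c = 70 − 30/2 = 55 → r_n = 487.6 kN; interior l_c = 110 − 30 = 80 → r_n = 487.6 kN.
  R_n,bearing = 1·487.6 + 2·487.6 = 1463 kN → 0.75 × 1463 = 1100 kN.
Bolt shear governs: 604 kN.

604 kN (bolt shear governs)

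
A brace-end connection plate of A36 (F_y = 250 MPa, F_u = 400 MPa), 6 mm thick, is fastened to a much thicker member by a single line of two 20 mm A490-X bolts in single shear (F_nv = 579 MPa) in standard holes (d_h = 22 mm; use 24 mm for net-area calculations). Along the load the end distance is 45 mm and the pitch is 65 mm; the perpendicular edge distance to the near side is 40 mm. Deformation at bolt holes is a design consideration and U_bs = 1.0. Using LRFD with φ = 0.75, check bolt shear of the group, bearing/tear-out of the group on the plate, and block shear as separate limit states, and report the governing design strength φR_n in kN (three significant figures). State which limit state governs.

125 kN (block shear governs)

Bolt shear: A_b = π·20²/4 = 314.2 mm²; R_n = 579 × 314.2 × 2 × 1 / 1000 = 363.8 kN → 0.75 × 363.8 = 273 kN.
Bearing: edge l_c = 34, r_n = 97.92 kN; interior l_c = 43, r_n = 115.2 kN; R_n = 97.92 + 1·115.2 = 213.1 kN → 160 kN.
Block shear: A_gv = 660, A_nv = 444, A_nt = 168 mm²; R_n = min(0.6F_uA_nv, 0.6F_yA_gv) + U_bs·F_u·A_nt = 166.2 kN → 125 kN.
Block shear governs: 125 kN.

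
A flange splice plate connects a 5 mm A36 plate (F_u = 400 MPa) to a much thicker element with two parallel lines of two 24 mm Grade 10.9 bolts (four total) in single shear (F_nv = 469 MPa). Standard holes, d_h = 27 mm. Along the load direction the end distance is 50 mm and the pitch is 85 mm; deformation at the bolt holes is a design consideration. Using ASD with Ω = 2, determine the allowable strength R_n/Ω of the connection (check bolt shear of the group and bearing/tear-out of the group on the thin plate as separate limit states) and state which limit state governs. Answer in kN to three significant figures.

Bolt shear: A_b = π·24²/4 = 452.4 mm²; R_n = 469 × 452.4 × 4 × 1 / 1000 = 848.7 kN → 848.7 / 2 = 424 kN.
Bearing (1.2 l_c t F_u ≤ 2.4 d t F_u): upper limit = 2.4·24·5·400 / 1000 = 115.2 kN.
  Edge l_c = 50 − 27/2 = 36.5 → r_n = 87.6 kN; interior l_c = 85 − 27 = 58 → r_n = 115.2 kN.
  R_n,bearing = 2·87.6 + 2·115.2 = 405.6 kN → 405.6 / 2 = 203 kN.
Bearing governs: 203 kN.

203 kN (bearing governs)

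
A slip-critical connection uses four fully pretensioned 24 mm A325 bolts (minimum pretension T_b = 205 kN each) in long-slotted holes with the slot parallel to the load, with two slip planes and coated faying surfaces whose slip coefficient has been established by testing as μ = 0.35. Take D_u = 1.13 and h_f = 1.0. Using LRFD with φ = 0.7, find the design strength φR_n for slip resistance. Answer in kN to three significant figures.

R_n = μ · D_u · h_f · T_b · n_s · n_b = 0.35 × 1.13 × 1.0 × 205 × 2 × 4 = 648.6 kN.
Design strength φR_n = 0.7 × 648.6 = 454 kN.

454 kN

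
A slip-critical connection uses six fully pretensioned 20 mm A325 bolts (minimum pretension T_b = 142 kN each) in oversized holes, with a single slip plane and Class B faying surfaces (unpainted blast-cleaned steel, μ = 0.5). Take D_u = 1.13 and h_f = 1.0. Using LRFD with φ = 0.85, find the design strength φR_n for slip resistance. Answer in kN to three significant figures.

409 kN

R_n = μ · D_u · h_f · T_b · n_s · n_b = 0.5 × 1.13 × 1.0 × 142 × 1 × 6 = 481.4 kN.
Design strength φR_n = 0.85 × 481.4 = 409 kN.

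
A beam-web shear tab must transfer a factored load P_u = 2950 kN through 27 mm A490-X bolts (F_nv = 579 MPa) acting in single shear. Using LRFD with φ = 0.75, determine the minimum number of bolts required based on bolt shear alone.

12 bolts

A_b = π·27²/4 = 572.6 mm².
Per-bolt design strength φR_n = 0.75 × 579 × 572.6 × 1 / 1000 = 248.6 kN.
n ≥ 2950 / 248.6 = 11.86 → use 12 bolts.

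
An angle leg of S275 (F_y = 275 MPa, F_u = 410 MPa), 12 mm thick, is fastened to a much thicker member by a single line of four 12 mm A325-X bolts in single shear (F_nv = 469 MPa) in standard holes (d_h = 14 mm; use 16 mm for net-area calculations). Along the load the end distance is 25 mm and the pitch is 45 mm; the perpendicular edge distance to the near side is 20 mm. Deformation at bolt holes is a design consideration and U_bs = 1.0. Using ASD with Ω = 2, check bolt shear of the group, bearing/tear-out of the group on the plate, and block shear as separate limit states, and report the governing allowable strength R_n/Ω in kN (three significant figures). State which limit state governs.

Bolt shear: A_b = π·12²/4 = 113.1 mm²; R_n = 469 × 113.1 × 4 × 1 / 1000 = 212.2 kN → 212.2 / 2 = 106 kN.
Bearing: edge l_c = 18, r_n = 106.3 kN; interior l_c = 31, r_n = 141.7 kN; R_n = 106.3 + 3·141.7 = 531.4 kN → 266 kN.
Block shear: A_gv = 1920, A_nv = 1248, A_nt = 144 mm²; R_n = min(0.6F_uA_nv, 0.6F_yA_gv) + U_bs·F_u·A_nt = 366 kN → 183 kN.
Bolt shear governs: 106 kN.

106 kN (bolt shear governs)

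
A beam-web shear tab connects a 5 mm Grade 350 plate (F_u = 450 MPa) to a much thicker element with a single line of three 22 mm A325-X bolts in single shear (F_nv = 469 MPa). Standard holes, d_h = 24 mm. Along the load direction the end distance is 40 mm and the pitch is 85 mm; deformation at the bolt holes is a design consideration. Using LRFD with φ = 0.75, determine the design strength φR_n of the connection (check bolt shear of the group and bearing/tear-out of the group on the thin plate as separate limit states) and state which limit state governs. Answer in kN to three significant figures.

235 kN (bearing governs)

Bolt shear: A_b = π·22²/4 = 380.1 mm²; R_n = 469 × 380.1 × 3 × 1 / 1000 = 534.8 kN → 0.75 × 534.8 = 401 kN.
Bearing (1.2 l_c t F_u ≤ 2.4 d t F_u): upper limit = 2.4·22·5·450 / 1000 = 118.8 kN.
  Edge l_c = 40 − 24/2 = 28 → r_n = 75.6 kN; interior l_c = 85 − 24 = 61 → r_n = 118.8 kN.
  R_n,bearing = 1·75.6 + 2·118.8 = 313.2 kN → 0.75 × 313.2 = 235 kN.
Bearing governs: 235 kN.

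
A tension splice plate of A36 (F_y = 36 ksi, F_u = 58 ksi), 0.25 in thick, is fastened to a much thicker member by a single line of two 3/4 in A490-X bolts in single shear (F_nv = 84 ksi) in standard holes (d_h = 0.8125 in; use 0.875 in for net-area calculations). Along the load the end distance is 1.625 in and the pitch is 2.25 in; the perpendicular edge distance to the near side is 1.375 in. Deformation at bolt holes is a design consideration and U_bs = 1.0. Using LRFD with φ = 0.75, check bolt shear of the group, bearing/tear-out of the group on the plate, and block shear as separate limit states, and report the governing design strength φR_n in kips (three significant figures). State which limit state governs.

25.9 kips (block shear governs)

Bolt shear: A_b = π·0.75²/4 = 0.4418 in²; R_n = 84 × 0.4418 × 2 × 1 = 74.22 kips → 0.75 × 74.22 = 55.7 kips.
Bearing: edge l_c = 1.219, r_n = 21.21 kips; interior l_c = 1.438, r_n = 25.01 kips; R_n = 21.21 + 1·25.01 = 46.22 kips → 34.7 kips.
Block shear: A_gv = 0.9688, A_nv = 0.6406, A_nt = 0.2344 in²; R_n = min(0.6F_uA_nv, 0.6F_yA_gv) + U_bs·F_u·A_nt = 34.52 kips → 25.9 kips.
Block shear governs: 25.9 kips.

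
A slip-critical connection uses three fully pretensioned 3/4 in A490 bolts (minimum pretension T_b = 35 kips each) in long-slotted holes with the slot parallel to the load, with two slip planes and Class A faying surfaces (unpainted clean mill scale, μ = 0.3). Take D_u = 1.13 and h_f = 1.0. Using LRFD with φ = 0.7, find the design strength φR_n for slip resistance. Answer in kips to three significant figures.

R_n = μ · D_u · h_f · T_b · n_s · n_b = 0.3 × 1.13 × 1.0 × 35 × 2 × 3 = 71.19 kips.
Design strength φR_n = 0.7 × 71.19 = 49.8 kips.

49.8 kips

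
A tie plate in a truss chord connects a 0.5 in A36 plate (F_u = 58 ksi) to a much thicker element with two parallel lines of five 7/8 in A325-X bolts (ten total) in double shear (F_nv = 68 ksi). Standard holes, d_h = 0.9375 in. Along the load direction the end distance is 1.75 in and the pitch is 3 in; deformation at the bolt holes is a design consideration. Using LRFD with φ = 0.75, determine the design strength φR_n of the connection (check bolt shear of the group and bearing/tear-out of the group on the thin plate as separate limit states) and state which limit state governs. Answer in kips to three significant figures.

432 kips (bearing governs)

Bolt shear: A_b = π·0.875²/4 = 0.6013 in²; R_n = 68 × 0.6013 × 10 × 2 = 817.8 kips → 0.75 × 817.8 = 613 kips.
Bearing (1.2 l_c t F_u ≤ 2.4 d t F_u): upper limit = 2.4·0.875·0.5·58 = 60.9 kips.
  Edge l_c = 1.75 − 0.9375/2 = 1.281 → r_n = 44.59 kips; interior l_c = 3 − 0.9375 = 2.062 → r_n = 60.9 kips.
  R_n,bearing = 2·44.59 + 8·60.9 = 576.4 kips → 0.75 × 576.4 = 432 kips.
Bearing governs: 432 kips.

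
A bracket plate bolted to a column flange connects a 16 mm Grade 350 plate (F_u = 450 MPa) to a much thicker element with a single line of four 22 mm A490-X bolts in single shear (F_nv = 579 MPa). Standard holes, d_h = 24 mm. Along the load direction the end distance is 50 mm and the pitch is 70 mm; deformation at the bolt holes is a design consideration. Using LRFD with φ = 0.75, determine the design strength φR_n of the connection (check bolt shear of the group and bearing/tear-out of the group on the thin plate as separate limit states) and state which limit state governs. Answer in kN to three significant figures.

Bolt shear: A_b = π·22²/4 = 380.1 mm²; R_n = 579 × 380.1 × 4 × 1 / 1000 = 880.4 kN → 0.75 × 880.4 = 660 kN.
Bearing (1.2 l_c t F_u ≤ 2.4 d t F_u): upper limit = 2.4·22·16·450 / 1000 = 380.2 kN.
  Edge l_c = 50 − 24/2 = 38 → r_n = 328.3 kN; interior l_c = 70 − 24 = 46 → r_n = 380.2 kN.
  R_n,bearing = 1·328.3 + 3·380.2 = 1469 kN → 0.75 × 1469 = 1100 kN.
Bolt shear governs: 660 kN.

660 kN (bolt shear governs)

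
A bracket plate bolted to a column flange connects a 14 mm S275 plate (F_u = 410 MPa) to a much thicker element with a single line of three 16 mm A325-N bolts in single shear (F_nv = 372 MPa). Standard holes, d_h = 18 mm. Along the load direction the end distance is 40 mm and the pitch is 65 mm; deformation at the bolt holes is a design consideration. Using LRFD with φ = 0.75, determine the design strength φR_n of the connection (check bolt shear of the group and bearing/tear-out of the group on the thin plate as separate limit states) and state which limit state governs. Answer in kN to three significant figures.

168 kN (bolt shear governs)

Bolt shear: A_b = π·16²/4 = 201.1 mm²; R_n = 372 × 201.1 × 3 × 1 / 1000 = 224.4 kN → 0.75 × 224.4 = 168 kN.
Bearing (1.2 l_c t F_u ≤ 2.4 d t F_u): upper limit = 2.4·16·14·410 / 1000 = 220.4 kN.
  Edge l_c = 40 − 18/2 = 31 → r_n = 213.5 kN; interior l_c = 65 − 18 = 47 → r_n = 220.4 kN.
  R_n,bearing = 1·213.5 + 2·220.4 = 654.4 kN → 0.75 × 654.4 = 491 kN.
Bolt shear governs: 168 kN.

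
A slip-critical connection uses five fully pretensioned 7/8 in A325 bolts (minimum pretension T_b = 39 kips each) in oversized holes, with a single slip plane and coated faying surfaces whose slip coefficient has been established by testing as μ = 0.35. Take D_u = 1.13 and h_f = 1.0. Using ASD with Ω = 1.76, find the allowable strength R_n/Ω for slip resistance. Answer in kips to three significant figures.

43.8 kips

R_n = μ · D_u · h_f · T_b · n_s · n_b = 0.35 × 1.13 × 1.0 × 39 × 1 × 5 = 77.12 kips.
Allowable strength R_n/Ω = 77.12 / 1.76 = 43.8 kips.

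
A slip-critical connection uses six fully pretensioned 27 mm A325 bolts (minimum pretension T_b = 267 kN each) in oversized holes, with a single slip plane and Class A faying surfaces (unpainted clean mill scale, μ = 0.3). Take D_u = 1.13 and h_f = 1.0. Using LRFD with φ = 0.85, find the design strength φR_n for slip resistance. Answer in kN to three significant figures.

R_n = μ · D_u · h_f · T_b · n_s · n_b = 0.3 × 1.13 × 1.0 × 267 × 1 × 6 = 543.1 kN.
Design strength φR_n = 0.85 × 543.1 = 462 kN.

462 kN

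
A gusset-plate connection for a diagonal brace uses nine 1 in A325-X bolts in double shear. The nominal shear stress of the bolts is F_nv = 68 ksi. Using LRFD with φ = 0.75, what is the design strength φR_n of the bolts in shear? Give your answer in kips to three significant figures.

721 kips

A_b = π × 1² / 4 = 0.7854 in².
R_n = F_nv · A_b · n · n_s = 68 × 0.7854 × 9 × 2 = 961.3 kips.
Design strength φR_n = 0.75 × 961.3 = 721 kips.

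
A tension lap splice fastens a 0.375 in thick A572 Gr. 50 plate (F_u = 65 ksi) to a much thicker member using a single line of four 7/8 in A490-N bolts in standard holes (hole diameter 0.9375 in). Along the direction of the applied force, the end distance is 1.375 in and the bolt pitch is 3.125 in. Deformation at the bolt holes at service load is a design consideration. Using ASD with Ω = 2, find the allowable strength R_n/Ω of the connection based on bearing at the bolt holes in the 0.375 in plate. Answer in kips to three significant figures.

90 kips

Per bolt r_n = 1.2 l_c t F_u ≤ 2.4 d t F_u; upper limit = 2.4 × 0.875 × 0.375 × 65 = 51.19 kips.
Edge bolt: l_c = 1.375 − 0.9375/2 = 0.9062 in → 1.2 × 0.9062 × 0.375 × 65 = 26.51 → r_n = 26.51 kips.
Interior bolts: l_c = 3.125 − 0.9375 = 2.188 in → 1.2 × 2.188 × 0.375 × 65 = 63.98 → r_n = 51.19 kips.
R_n = 1 × 26.51 + 3 × 51.19 = 180.1 kips.
Allowable strength R_n/Ω = 180.1 / 2 = 90 kips.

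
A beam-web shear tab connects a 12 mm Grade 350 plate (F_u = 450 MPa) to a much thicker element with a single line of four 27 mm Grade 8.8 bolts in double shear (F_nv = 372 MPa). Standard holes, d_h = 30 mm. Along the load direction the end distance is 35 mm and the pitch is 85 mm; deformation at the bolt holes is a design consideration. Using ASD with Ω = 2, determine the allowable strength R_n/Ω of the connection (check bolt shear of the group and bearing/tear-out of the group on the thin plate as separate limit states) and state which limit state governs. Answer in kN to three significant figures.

Bolt shear: A_b = π·27²/4 = 572.6 mm²; R_n = 372 × 572.6 × 4 × 2 / 1000 = 1704 kN → 1704 / 2 = 852 kN.
Bearing (1.2 l_c t F_u ≤ 2.4 d t F_u): upper limit = 2.4·27·12·450 / 1000 = 349.9 kN.
  Edge l_c = 35 − 30/2 = 20 → r_n = 129.6 kN; interior l_c = 85 − 30 = 55 → r_n = 349.9 kN.
  R_n,bearing = 1·129.6 + 3·349.9 = 1179 kN → 1179 / 2 = 590 kN.
Bearing governs: 590 kN.

590 kN (bearing governs)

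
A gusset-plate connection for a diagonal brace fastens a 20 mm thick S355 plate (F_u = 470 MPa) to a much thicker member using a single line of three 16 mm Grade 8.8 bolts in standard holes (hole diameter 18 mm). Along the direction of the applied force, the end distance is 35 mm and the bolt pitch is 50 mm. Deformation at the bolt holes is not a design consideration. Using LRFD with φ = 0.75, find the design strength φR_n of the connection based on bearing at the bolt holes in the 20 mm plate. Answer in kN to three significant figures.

Per bolt r_n = 1.5 l_c t F_u ≤ 3.0 d t F_u; upper limit = 3.0 × 16 × 20 × 470 / 1000 = 451.2 kN.
Edge bolt: l_c = 35 − 18/2 = 26 mm → 1.5 × 26 × 20 × 470 / 1000 = 366.6 → r_n = 366.6 kN.
Interior bolts: l_c = 50 − 18 = 32 mm → 1.5 × 32 × 20 × 470 / 1000 = 451.2 → r_n = 451.2 kN.
R_n = 1 × 366.6 + 2 × 451.2 = 1269 kN.
Design strength φR_n = 0.75 × 1269 = 952 kN.

952 kN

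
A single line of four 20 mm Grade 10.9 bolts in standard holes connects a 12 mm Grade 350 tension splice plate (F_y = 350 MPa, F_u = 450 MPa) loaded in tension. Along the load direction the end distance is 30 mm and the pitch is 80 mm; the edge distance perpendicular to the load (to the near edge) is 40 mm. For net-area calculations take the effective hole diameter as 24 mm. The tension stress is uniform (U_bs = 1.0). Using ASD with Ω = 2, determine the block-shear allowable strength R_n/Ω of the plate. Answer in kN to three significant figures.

377 kN

Shear plane L_v = 30 + 3·80 = 270 mm; A_gv = 270 × 12 = 3240 mm².
A_nv = (270 − 3.5·24) × 12 = 2232 mm².
A_nt = (40 − 0.5·24) × 12 = 336 mm².
0.6 F_u A_nv = 602.6 kN; 0.6 F_y A_gv = 680.4 kN → shear rupture governs the shear term.
R_n = 602.6 + 1.0 × 450 × 336 / 1000 = 753.8 kN.
Allowable strength R_n/Ω = 753.8 / 2 = 377 kN.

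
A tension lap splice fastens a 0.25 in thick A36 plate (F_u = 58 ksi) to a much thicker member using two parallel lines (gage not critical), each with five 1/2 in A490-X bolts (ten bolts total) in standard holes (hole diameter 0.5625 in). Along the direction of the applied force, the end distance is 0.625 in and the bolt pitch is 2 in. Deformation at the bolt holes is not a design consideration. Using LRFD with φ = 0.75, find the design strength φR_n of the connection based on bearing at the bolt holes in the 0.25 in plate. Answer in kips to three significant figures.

Per bolt r_n = 1.5 l_c t F_u ≤ 3.0 d t F_u; upper limit = 3.0 × 0.5 × 0.25 × 58 = 21.75 kips.
Edge bolt: l_c = 0.625 − 0.5625/2 = 0.3438 in → 1.5 × 0.3438 × 0.25 × 58 = 7.477 → r_n = 7.477 kips.
Interior bolts: l_c = 2 − 0.5625 = 1.438 in → 1.5 × 1.438 × 0.25 × 58 = 31.27 → r_n = 21.75 kips.
R_n = 2 × 7.477 + 8 × 21.75 = 189 kips.
Design strength φR_n = 0.75 × 189 = 142 kips.

142 kips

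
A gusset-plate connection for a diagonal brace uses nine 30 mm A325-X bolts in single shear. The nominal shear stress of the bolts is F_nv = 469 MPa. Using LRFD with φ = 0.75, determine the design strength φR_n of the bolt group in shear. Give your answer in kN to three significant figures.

2240 kN

A_b = π × 30² / 4 = 706.9 mm².
R_n = F_nv · A_b · n · n_s = 469 × 706.9 × 9 × 1 / 1000 = 2984 kN.
Design strength φR_n = 0.75 × 2984 = 2240 kN.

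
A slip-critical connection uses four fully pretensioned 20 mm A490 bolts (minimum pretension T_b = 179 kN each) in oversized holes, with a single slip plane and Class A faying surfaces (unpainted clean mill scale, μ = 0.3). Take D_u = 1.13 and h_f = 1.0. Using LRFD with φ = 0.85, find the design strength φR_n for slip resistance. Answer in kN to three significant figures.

R_n = μ · D_u · h_f · T_b · n_s · n_b = 0.3 × 1.13 × 1.0 × 179 × 1 × 4 = 242.7 kN.
Design strength φR_n = 0.85 × 242.7 = 206 kN.

206 kN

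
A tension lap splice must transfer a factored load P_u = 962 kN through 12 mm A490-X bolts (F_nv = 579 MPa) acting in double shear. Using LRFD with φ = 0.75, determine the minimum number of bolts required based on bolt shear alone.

10 bolts

A_b = π·12²/4 = 113.1 mm².
Per-bolt design strength φR_n = 0.75 × 579 × 113.1 × 2 / 1000 = 98.23 kN.
n ≥ 962 / 98.23 = 9.794 → use 10 bolts.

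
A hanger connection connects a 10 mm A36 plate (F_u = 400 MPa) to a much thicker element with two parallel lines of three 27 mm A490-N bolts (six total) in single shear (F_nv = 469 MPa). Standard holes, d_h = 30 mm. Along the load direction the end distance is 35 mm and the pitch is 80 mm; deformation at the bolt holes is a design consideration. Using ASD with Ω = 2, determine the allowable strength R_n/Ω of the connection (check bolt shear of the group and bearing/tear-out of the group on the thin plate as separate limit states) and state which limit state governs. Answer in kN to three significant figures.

576 kN (bearing governs)

Bolt shear: A_b = π·27²/4 = 572.6 mm²; R_n = 469 × 572.6 × 6 × 1 / 1000 = 1611 kN → 1611 / 2 = 806 kN.
Bearing (1.2 l_c t F_u ≤ 2.4 d t F_u): upper limit = 2.4·27·10·400 / 1000 = 259.2 kN.
  Edge l_c = 35 − 30/2 = 20 → r_n = 96 kN; interior l_c = 80 − 30 = 50 → r_n = 240 kN.
  R_n,bearing = 2·96 + 4·240 = 1152 kN → 1152 / 2 = 576 kN.
Bearing governs: 576 kN.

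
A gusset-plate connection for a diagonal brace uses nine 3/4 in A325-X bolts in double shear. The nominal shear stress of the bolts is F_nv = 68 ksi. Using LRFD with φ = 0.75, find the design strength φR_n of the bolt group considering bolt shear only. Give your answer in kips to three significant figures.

406 kips

A_b = π × 0.75² / 4 = 0.4418 in².
R_n = F_nv · A_b · n · n_s = 68 × 0.4418 × 9 × 2 = 540.7 kips.
Design strength φR_n = 0.75 × 540.7 = 406 kips.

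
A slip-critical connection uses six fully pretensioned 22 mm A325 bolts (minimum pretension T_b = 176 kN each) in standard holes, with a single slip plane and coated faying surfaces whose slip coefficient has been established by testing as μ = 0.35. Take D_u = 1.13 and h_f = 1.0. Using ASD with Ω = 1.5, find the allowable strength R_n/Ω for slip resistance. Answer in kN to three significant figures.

278 kN

R_n = μ · D_u · h_f · T_b · n_s · n_b = 0.35 × 1.13 × 1.0 × 176 × 1 × 6 = 417.6 kN.
Allowable strength R_n/Ω = 417.6 / 1.5 = 278 kN.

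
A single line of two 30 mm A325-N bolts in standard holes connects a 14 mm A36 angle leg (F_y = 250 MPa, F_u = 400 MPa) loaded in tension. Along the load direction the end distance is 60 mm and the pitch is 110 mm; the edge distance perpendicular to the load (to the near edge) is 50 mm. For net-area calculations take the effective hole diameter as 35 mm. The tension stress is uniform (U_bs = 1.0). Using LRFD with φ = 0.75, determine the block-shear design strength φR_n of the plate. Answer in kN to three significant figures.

Shear plane L_v = 60 + 1·110 = 170 mm; A_gv = 170 × 14 = 2380 mm².
A_nv = (170 − 1.5·35) × 14 = 1645 mm².
A_nt = (50 − 0.5·35) × 14 = 455 mm².
0.6 F_u A_nv = 394.8 kN; 0.6 F_y A_gv = 357 kN → shear yielding governs the shear term.
R_n = 357 + 1.0 × 400 × 455 / 1000 = 539 kN.
Design strength φR_n = 0.75 × 539 = 404 kN.

404 kN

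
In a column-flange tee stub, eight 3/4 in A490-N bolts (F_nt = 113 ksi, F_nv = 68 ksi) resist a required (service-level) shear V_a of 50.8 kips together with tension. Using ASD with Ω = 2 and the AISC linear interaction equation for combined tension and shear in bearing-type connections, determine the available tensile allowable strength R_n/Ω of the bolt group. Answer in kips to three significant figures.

A_b = π·0.75²/4 = 0.4418 in²; f_rv = 50.8 / (8 × 0.4418) = 14.37 ksi.
F'_nt = 1.3 F_nt − (Ω F_nt / F_nv) f_rv = 1.3·113 − (2·113/68)·14.37 = 99.13 ksi, capped at F_nt → F'_nt = 99.13 ksi.
R_n = F'_nt · A_b · n = 99.13 × 0.4418 × 8 = 350.4 kips.
Allowable strength R_n/Ω = 350.4 / 2 = 175 kips.

175 kips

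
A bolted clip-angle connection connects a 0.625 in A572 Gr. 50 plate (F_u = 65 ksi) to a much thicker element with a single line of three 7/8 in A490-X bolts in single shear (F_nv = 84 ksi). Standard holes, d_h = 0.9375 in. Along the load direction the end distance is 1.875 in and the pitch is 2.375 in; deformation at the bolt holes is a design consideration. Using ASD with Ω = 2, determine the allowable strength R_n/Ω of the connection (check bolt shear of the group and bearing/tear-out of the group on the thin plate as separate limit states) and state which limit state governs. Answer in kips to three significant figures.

75.8 kips (bolt shear governs)

Bolt shear: A_b = π·0.875²/4 = 0.6013 in²; R_n = 84 × 0.6013 × 3 × 1 = 151.5 kips → 151.5 / 2 = 75.8 kips.
Bearing (1.2 l_c t F_u ≤ 2.4 d t F_u): upper limit = 2.4·0.875·0.625·65 = 85.31 kips.
  Edge l_c = 1.875 − 0.9375/2 = 1.406 → r_n = 68.55 kips; interior l_c = 2.375 − 0.9375 = 1.438 → r_n = 70.08 kips.
  R_n,bearing = 1·68.55 + 2·70.08 = 208.7 kips → 208.7 / 2 = 104 kips.
Bolt shear governs: 75.8 kips.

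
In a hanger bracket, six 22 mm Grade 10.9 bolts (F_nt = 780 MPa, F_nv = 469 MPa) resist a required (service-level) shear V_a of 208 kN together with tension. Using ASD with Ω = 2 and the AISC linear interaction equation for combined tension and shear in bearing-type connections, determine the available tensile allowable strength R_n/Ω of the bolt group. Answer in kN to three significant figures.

810 kN

A_b = π·22²/4 = 380.1 mm²; f_rv = 208 × 1000 / (6 × 380.1) = 91.2 MPa.
F'_nt = 1.3 F_nt − (Ω F_nt / F_nv) f_rv = 1.3·780 − (2·780/469)·91.2 = 710.7 MPa, capped at F_nt → F'_nt = 710.7 MPa.
R_n = F'_nt · A_b · n = 710.7 × 380.1 × 6 / 1000 = 1621 kN.
Allowable strength R_n/Ω = 1621 / 2 = 810 kN.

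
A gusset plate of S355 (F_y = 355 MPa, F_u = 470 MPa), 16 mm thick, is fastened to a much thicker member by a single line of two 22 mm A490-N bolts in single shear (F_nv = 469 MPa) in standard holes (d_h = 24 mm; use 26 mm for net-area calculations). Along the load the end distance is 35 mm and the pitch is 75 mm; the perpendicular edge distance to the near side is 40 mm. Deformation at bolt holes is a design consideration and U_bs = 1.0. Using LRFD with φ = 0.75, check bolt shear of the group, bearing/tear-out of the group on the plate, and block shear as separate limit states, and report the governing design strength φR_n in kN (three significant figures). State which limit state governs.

Bolt shear: A_b = π·22²/4 = 380.1 mm²; R_n = 469 × 380.1 × 2 × 1 / 1000 = 356.6 kN → 0.75 × 356.6 = 267 kN.
Bearing: edge l_c = 23, r_n = 207.6 kN; interior l_c = 51, r_n = 397.1 kN; R_n = 207.6 + 1·397.1 = 604.6 kN → 453 kN.
Block shear: A_gv = 1760, A_nv = 1136, A_nt = 432 mm²; R_n = min(0.6F_uA_nv, 0.6F_yA_gv) + U_bs·F_u·A_nt = 523.4 kN → 393 kN.
Bolt shear governs: 267 kN.

267 kN (bolt shear governs)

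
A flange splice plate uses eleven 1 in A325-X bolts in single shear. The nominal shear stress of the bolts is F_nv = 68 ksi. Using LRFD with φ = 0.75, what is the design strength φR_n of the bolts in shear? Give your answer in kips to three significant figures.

441 kips

A_b = π × 1² / 4 = 0.7854 in².
R_n = F_nv · A_b · n · n_s = 68 × 0.7854 × 11 × 1 = 587.5 kips.
Design strength φR_n = 0.75 × 587.5 = 441 kips.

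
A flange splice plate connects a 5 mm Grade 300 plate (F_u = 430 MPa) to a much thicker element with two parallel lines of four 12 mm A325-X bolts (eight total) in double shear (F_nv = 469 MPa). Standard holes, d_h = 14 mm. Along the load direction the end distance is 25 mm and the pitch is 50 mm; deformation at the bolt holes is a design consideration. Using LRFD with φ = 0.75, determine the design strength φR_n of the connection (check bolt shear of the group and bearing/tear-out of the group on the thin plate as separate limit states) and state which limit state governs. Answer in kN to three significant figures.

348 kN (bearing governs)

Bolt shear: A_b = π·12²/4 = 113.1 mm²; R_n = 469 × 113.1 × 8 × 2 / 1000 = 848.7 kN → 0.75 × 848.7 = 637 kN.
Bearing (1.2 l_c t F_u ≤ 2.4 d t F_u): upper limit = 2.4·12·5·430 / 1000 = 61.92 kN.
  Edge l_c = 25 − 14/2 = 18 → r_n = 46.44 kN; interior l_c = 50 − 14 = 36 → r_n = 61.92 kN.
  R_n,bearing = 2·46.44 + 6·61.92 = 464.4 kN → 0.75 × 464.4 = 348 kN.
Bearing governs: 348 kN.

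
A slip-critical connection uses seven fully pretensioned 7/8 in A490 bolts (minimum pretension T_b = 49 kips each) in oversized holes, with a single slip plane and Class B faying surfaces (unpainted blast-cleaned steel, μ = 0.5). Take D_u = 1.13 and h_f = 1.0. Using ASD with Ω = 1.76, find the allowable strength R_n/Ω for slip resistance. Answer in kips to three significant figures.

R_n = μ · D_u · h_f · T_b · n_s · n_b = 0.5 × 1.13 × 1.0 × 49 × 1 × 7 = 193.8 kips.
Allowable strength R_n/Ω = 193.8 / 1.76 = 110 kips.

110 kips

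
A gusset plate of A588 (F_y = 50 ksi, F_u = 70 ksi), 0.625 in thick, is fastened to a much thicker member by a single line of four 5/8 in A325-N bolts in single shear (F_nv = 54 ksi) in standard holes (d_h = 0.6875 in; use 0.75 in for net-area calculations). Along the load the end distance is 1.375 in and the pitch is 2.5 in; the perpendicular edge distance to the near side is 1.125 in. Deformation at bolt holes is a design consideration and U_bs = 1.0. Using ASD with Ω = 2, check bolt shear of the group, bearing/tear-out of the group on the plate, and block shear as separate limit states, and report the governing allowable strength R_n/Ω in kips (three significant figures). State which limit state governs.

33.1 kips (bolt shear governs)

Bolt shear: A_b = π·0.625²/4 = 0.3068 in²; R_n = 54 × 0.3068 × 4 × 1 = 66.27 kips → 66.27 / 2 = 33.1 kips.
Bearing: edge l_c = 1.031, r_n = 54.14 kips; interior l_c = 1.812, r_n = 65.62 kips; R_n = 54.14 + 3·65.62 = 251 kips → 126 kips.
Block shear: A_gv = 5.547, A_nv = 3.906, A_nt = 0.4688 in²; R_n = min(0.6F_uA_nv, 0.6F_yA_gv) + U_bs·F_u·A_nt = 196.9 kips → 98.4 kips.
Bolt shear governs: 33.1 kips.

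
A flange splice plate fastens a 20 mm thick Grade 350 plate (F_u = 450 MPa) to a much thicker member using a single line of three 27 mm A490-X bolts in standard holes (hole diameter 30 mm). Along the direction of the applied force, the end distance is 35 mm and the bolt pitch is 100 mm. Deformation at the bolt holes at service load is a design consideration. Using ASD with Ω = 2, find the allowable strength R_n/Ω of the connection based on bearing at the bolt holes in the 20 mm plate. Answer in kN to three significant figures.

691 kN

Per bolt r_n = 1.2 l_c t F_u ≤ 2.4 d t F_u; upper limit = 2.4 × 27 × 20 × 450 / 1000 = 583.2 kN.
Edge bolt: l_c = 35 − 30/2 = 20 mm → 1.2 × 20 × 20 × 450 / 1000 = 216 → r_n = 216 kN.
Interior bolts: l_c = 100 − 30 = 70 mm → 1.2 × 70 × 20 × 450 / 1000 = 756 → r_n = 583.2 kN.
R_n = 1 × 216 + 2 × 583.2 = 1382 kN.
Allowable strength R_n/Ω = 1382 / 2 = 691 kN.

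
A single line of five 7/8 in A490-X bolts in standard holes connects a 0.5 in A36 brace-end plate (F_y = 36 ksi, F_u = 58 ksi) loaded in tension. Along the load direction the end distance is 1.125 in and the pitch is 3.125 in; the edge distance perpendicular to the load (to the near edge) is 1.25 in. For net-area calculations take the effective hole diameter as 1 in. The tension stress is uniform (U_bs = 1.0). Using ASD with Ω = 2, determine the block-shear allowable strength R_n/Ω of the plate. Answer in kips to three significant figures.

Shear plane L_v = 1.125 + 4·3.125 = 13.62 in; A_gv = 13.62 × 0.5 = 6.812 in².
A_nv = (13.62 − 4.5·1) × 0.5 = 4.562 in².
A_nt = (1.25 − 0.5·1) × 0.5 = 0.375 in².
0.6 F_u A_nv = 158.8 kips; 0.6 F_y A_gv = 147.1 kips → shear yielding governs the shear term.
R_n = 147.1 + 1.0 × 58 × 0.375 = 168.9 kips.
Allowable strength R_n/Ω = 168.9 / 2 = 84.4 kips.

84.4 kips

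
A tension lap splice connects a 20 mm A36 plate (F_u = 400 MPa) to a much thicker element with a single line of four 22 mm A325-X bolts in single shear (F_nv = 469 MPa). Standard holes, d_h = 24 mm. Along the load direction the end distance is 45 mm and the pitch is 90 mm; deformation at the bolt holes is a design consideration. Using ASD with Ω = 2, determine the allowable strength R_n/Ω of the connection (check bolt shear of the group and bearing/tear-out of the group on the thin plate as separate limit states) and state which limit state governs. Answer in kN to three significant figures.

Bolt shear: A_b = π·22²/4 = 380.1 mm²; R_n = 469 × 380.1 × 4 × 1 / 1000 = 713.1 kN → 713.1 / 2 = 357 kN.
Bearing (1.2 l_c t F_u ≤ 2.4 d t F_u): upper limit = 2.4·22·20·400 / 1000 = 422.4 kN.
  Edge l_c = 45 − 24/2 = 33 → r_n = 316.8 kN; interior l_c = 90 − 24 = 66 → r_n = 422.4 kN.
  R_n,bearing = 1·316.8 + 3·422.4 = 1584 kN → 1584 / 2 = 792 kN.
Bolt shear governs: 357 kN.

357 kN (bolt shear governs)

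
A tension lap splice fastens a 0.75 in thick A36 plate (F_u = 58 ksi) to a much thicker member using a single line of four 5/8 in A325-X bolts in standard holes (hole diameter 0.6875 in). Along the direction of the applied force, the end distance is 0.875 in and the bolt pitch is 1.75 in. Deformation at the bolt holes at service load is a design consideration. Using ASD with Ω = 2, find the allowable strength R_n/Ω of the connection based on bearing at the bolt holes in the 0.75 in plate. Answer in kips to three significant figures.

Per bolt r_n = 1.2 l_c t F_u ≤ 2.4 d t F_u; upper limit = 2.4 × 0.625 × 0.75 × 58 = 65.25 kips.
Edge bolt: l_c = 0.875 − 0.6875/2 = 0.5312 in → 1.2 × 0.5312 × 0.75 × 58 = 27.73 → r_n = 27.73 kips.
Interior bolts: l_c = 1.75 − 0.6875 = 1.062 in → 1.2 × 1.062 × 0.75 × 58 = 55.46 → r_n = 55.46 kips.
R_n = 1 × 27.73 + 3 × 55.46 = 194.1 kips.
Allowable strength R_n/Ω = 194.1 / 2 = 97.1 kips.

97.1 kips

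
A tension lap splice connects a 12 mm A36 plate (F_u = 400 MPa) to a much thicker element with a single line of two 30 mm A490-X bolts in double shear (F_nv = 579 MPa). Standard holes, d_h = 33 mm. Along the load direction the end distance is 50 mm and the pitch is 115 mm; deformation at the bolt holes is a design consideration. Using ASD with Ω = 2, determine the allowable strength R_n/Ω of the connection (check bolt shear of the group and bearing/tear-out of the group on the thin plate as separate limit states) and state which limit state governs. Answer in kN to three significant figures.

Bolt shear: A_b = π·30²/4 = 706.9 mm²; R_n = 579 × 706.9 × 2 × 2 / 1000 = 1637 kN → 1637 / 2 = 819 kN.
Bearing (1.2 l_c t F_u ≤ 2.4 d t F_u): upper limit = 2.4·30·12·400 / 1000 = 345.6 kN.
  Edge l_c = 50 − 33/2 = 33.5 → r_n = 193 kN; interior l_c = 115 − 33 = 82 → r_n = 345.6 kN.
  R_n,bearing = 1·193 + 1·345.6 = 538.6 kN → 538.6 / 2 = 269 kN.
Bearing governs: 269 kN.

269 kN (bearing governs)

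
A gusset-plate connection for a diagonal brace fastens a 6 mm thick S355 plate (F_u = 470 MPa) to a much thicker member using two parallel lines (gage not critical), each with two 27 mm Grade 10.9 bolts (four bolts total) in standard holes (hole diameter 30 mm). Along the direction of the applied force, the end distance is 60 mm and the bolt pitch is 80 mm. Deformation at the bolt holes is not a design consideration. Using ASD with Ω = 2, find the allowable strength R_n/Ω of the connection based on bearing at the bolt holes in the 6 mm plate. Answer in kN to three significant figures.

402 kN

Per bolt r_n = 1.5 l_c t F_u ≤ 3.0 d t F_u; upper limit = 3.0 × 27 × 6 × 470 / 1000 = 228.4 kN.
Edge bolt: l_c = 60 − 30/2 = 45 mm → 1.5 × 45 × 6 × 470 / 1000 = 190.3 → r_n = 190.3 kN.
Interior bolts: l_c = 80 − 30 = 50 mm → 1.5 × 50 × 6 × 470 / 1000 = 211.5 → r_n = 211.5 kN.
R_n = 2 × 190.3 + 2 × 211.5 = 803.7 kN.
Allowable strength R_n/Ω = 803.7 / 2 = 402 kN.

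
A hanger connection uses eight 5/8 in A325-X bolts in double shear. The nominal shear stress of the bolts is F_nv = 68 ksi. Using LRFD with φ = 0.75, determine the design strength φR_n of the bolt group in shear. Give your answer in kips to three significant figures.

250 kips

A_b = π × 0.625² / 4 = 0.3068 in².
R_n = F_nv · A_b · n · n_s = 68 × 0.3068 × 8 × 2 = 333.8 kips.
Design strength φR_n = 0.75 × 333.8 = 250 kips.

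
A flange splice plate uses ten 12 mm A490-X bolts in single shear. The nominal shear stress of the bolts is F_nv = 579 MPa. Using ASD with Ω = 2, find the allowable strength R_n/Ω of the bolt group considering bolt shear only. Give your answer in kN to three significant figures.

A_b = π × 12² / 4 = 113.1 mm².
R_n = F_nv · A_b · n · n_s = 579 × 113.1 × 10 × 1 / 1000 = 654.8 kN.
Allowable strength R_n/Ω = 654.8 / 2 = 327 kN.

327 kN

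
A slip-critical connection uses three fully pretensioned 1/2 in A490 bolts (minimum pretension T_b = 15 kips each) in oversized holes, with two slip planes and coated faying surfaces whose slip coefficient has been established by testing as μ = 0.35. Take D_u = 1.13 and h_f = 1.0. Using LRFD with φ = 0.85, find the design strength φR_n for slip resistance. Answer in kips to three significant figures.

30.3 kips

R_n = μ · D_u · h_f · T_b · n_s · n_b = 0.35 × 1.13 × 1.0 × 15 × 2 × 3 = 35.59 kips.
Design strength φR_n = 0.85 × 35.59 = 30.3 kips.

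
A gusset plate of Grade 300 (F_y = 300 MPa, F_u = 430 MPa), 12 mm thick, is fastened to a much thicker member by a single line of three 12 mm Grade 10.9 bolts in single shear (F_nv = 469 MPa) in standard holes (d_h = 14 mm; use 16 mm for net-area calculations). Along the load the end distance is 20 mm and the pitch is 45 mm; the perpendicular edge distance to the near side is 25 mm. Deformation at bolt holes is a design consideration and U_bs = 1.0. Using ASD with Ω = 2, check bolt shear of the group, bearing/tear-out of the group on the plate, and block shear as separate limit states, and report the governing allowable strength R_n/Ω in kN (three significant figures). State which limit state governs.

Bolt shear: A_b = π·12²/4 = 113.1 mm²; R_n = 469 × 113.1 × 3 × 1 / 1000 = 159.1 kN → 159.1 / 2 = 79.6 kN.
Bearing: edge l_c = 13, r_n = 80.5 kN; interior l_c = 31, r_n = 148.6 kN; R_n = 80.5 + 2·148.6 = 377.7 kN → 189 kN.
Block shear: A_gv = 1320, A_nv = 840, A_nt = 204 mm²; R_n = min(0.6F_uA_nv, 0.6F_yA_gv) + U_bs·F_u·A_nt = 304.4 kN → 152 kN.
Bolt shear governs: 79.6 kN.

79.6 kN (bolt shear governs)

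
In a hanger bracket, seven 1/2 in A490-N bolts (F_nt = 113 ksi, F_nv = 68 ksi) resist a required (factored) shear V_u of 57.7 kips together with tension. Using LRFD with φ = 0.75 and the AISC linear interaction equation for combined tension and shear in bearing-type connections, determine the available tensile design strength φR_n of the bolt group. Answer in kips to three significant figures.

55.5 kips

A_b = π·0.5²/4 = 0.1963 in²; f_rv = 57.7 / (7 × 0.1963) = 41.98 ksi.
F'_nt = 1.3 F_nt − (F_nt / φF_nv) f_rv = 1.3·113 − (113/(0.75·68))·41.98 = 53.88 ksi, capped at F_nt → F'_nt = 53.88 ksi.
R_n = F'_nt · A_b · n = 53.88 × 0.1963 × 7 = 74.06 kips.
Design strength φR_n = 0.75 × 74.06 = 55.5 kips.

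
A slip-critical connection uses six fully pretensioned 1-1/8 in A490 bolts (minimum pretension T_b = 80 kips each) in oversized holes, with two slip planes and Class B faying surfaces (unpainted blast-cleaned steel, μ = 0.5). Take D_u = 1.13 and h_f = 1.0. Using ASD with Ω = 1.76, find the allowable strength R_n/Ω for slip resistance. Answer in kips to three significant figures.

R_n = μ · D_u · h_f · T_b · n_s · n_b = 0.5 × 1.13 × 1.0 × 80 × 2 × 6 = 542.4 kips.
Allowable strength R_n/Ω = 542.4 / 1.76 = 308 kips.

308 kips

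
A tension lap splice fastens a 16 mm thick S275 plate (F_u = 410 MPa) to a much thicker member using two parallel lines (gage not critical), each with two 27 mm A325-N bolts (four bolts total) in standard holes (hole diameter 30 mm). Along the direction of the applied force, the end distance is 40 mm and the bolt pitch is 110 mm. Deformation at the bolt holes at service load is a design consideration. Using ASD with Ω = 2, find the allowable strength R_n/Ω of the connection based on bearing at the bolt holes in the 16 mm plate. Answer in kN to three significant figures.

622 kN

Per bolt r_n = 1.2 l_c t F_u ≤ 2.4 d t F_u; upper limit = 2.4 × 27 × 16 × 410 / 1000 = 425.1 kN.
Edge bolt: l_c = 40 − 30/2 = 25 mm → 1.2 × 25 × 16 × 410 / 1000 = 196.8 → r_n = 196.8 kN.
Interior bolts: l_c = 110 − 30 = 80 mm → 1.2 × 80 × 16 × 410 / 1000 = 629.8 → r_n = 425.1 kN.
R_n = 2 × 196.8 + 2 × 425.1 = 1244 kN.
Allowable strength R_n/Ω = 1244 / 2 = 622 kN.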